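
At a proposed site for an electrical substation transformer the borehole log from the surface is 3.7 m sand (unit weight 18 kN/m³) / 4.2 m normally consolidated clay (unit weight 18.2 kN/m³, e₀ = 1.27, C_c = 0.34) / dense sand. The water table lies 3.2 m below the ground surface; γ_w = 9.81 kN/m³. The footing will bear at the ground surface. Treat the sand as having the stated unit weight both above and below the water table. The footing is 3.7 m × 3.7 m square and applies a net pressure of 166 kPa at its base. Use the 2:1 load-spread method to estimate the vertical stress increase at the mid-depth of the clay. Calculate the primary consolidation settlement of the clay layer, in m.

S_c ≈ 0.0753 m

Mid-depth of clay below the ground surface: z = 3.7 + 4.2/2 = 5.8 m.
Total vertical stress at mid-clay: σ_v = 18×3.7 + 18.2×2.1 = 104.82 kPa.
Pore pressure: u = 9.81×(5.8 − 3.2) = 25.506 kPa.
Initial effective stress: σ'_0 = σ_v − u = 104.82 − 25.506 = 79.314 kPa.
Stress increase at mid-clay by the 2:1 spreading method:
Δσ = qBL/((B+z)(L+z)) = 166×3.7×3.7/((3.7+5.8)(3.7+5.8)) = 25.18 kPa
Final effective stress: σ'_f = σ'_0 + Δσ = 79.314 + 25.18 = 104.49 kPa.
Normally consolidated clay, so the full stress increment lies on the virgin compression line:
S_c = C_c·H/(1+e₀)·log₁₀(σ'_f/σ'_0) = 0.34×4.2/(1+1.27)×log₁₀(104.49/79.314)
    = 0.62907 × 0.11972 = 0.07531 m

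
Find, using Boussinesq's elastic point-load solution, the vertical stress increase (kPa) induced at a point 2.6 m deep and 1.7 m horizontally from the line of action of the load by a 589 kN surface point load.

Boussinesq vertical stress below a point load on an elastic half-space:
Δσ_z = 3P/(2πz²) · [1 + (r/z)²]^(−5/2)
r/z = 1.7/2.6 = 0.65385; [1+(r/z)²]^(−5/2) = 0.41072.
Δσ_z = 3×589/(2π×2.6²) × 0.41072 = 41.602 × 0.41072 = 17.09 kPa

Δσ_z ≈ 17.1 kPa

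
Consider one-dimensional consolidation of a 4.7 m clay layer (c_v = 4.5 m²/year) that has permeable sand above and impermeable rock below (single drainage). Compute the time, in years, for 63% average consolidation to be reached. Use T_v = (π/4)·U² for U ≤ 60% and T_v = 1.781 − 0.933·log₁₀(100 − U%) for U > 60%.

t ≈ 1.56 years

Drainage path length: H_d = H = 4.7 m (single drainage).
U > 60%: T_v = 1.781 − 0.933·log₁₀(100 − 63) = 0.31787.
t = T_v·H_d²/c_v = 0.31787×4.7²/4.5 = 1.56 years.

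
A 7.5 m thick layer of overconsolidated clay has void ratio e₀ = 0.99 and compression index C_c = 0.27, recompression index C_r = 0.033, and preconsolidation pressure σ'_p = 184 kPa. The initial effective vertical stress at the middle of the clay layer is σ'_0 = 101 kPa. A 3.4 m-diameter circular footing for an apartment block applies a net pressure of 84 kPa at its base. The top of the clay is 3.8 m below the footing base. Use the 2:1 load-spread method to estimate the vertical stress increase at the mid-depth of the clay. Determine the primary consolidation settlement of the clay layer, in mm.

S_c ≈ 4.17 mm

Mid-depth of clay below the footing base: z = 3.8 + 7.5/2 = 7.55 m.
Stress increase at mid-clay by the 2:1 spreading method:
Δσ ≈ qD²/(D+z)² = 84×3.4²/(3.4+7.55)² = 8.0986 kPa
Final effective stress: σ'_f = 101 + 8.0986 = 109.1 kPa.
σ'_f = 109.1 ≤ σ'_p = 184 kPa, so the clay remains overconsolidated and only the recompression index applies:
S_c = C_r·H/(1+e₀)·log₁₀(σ'_f/σ'_0) = 0.033×7.5/1.99×log₁₀(109.1/101)
    = 0.12437 × 0.033503 = 0.004167 m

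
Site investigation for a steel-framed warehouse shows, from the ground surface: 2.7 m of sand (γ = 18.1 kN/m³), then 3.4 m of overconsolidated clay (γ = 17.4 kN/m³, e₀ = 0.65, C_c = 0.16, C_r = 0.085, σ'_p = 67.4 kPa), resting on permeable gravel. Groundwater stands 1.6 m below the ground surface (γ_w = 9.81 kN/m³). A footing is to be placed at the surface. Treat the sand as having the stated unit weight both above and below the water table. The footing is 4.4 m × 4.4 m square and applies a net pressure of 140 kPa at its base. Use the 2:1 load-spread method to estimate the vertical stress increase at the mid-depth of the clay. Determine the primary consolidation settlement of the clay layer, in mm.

S_c ≈ 56.1 mm

Mid-depth of clay below the ground surface: z = 2.7 + 3.4/2 = 4.4 m.
Total vertical stress at mid-clay: σ_v = 18.1×2.7 + 17.4×1.7 = 78.45 kPa.
Pore pressure: u = 9.81×(4.4 − 1.6) = 27.468 kPa.
Initial effective stress: σ'_0 = σ_v − u = 78.45 − 27.468 = 50.982 kPa.
Stress increase at mid-clay by the 2:1 spreading method:
Δσ = qBL/((B+z)(L+z)) = 140×4.4×4.4/((4.4+4.4)(4.4+4.4)) = 35 kPa
Final effective stress: σ'_f = 50.982 + 35 = 85.982 kPa.
σ'_f = 85.982 > σ'_p = 67.4 kPa, so the stress path crosses the preconsolidation pressure — recompression up to σ'_p, then virgin compression beyond:
S_c = H/(1+e₀)·[C_r·log₁₀(σ'_p/σ'_0) + C_c·log₁₀(σ'_f/σ'_p)]
    = 3.4/1.65 × [0.085×log₁₀(67.4/50.982) + 0.16×log₁₀(85.982/67.4)]
    = 2.0606 × [0.010306 + 0.01692] = 0.0561 m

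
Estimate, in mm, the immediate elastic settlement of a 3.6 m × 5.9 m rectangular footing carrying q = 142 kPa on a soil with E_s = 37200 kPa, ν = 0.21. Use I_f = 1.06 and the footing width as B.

S_e ≈ 13.9 mm

Immediate (elastic) settlement: S_e = q·B·(1−ν²)/E_s · I_f.
S_e = 142 × 3.6 × (1 − 0.21²) / 37200 × 1.06
    = 142 × 3.6 × 0.9559 / 37200 × 1.06
    = 0.01392 m = 13.92 mm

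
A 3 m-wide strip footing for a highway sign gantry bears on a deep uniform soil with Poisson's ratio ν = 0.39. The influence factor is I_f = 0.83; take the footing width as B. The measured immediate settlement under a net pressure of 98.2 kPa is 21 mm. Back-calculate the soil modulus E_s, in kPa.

E_s ≈ 9870 kPa

S_e = q·B·(1−ν²)/E_s · I_f  ⇒  E_s = q·B·(1−ν²)·I_f / S_e.
E_s = 98.2 × 3 × 0.8479 × 0.83 / 0.021 = 9873 kPa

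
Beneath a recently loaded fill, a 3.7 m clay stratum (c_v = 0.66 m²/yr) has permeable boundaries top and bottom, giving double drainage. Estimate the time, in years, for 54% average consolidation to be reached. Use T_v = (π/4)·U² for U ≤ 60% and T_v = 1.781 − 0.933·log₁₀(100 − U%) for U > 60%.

t ≈ 1.19 years

Drainage path length: H_d = H/2 = 1.85 m (double drainage).
U ≤ 60%: T_v = (π/4)·U² = (π/4)×0.54² = 0.22902.
t = T_v·H_d²/c_v = 0.22902×1.85²/0.66 = 1.188 years.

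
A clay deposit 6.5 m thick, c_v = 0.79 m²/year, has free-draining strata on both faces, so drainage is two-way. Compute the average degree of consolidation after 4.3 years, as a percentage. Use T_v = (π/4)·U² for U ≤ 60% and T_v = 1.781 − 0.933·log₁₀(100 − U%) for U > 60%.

Drainage path length: H_d = H/2 = 3.25 m (double drainage).
T_v = c_v·t/H_d² = 0.79×4.3/3.25² = 0.32161.
T_v = 0.32161 corresponds to the U > 60% branch:
U = 1 − 10^((1.781 − T_v)/0.933)/100 = 0.6334

U ≈ 63.3 %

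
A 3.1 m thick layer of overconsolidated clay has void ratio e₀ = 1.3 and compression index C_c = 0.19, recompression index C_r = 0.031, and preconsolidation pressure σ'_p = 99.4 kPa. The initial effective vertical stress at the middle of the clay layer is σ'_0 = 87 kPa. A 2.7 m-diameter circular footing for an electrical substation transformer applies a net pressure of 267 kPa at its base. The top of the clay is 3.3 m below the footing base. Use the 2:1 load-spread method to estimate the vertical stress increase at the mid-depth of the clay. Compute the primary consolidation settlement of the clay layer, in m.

S_c ≈ 0.0244 m

Mid-depth of clay below the footing base: z = 3.3 + 3.1/2 = 4.85 m.
Stress increase at mid-clay by the 2:1 spreading method:
Δσ ≈ qD²/(D+z)² = 267×2.7²/(2.7+4.85)² = 34.146 kPa
Final effective stress: σ'_f = 87 + 34.146 = 121.15 kPa.
σ'_f = 121.15 > σ'_p = 99.4 kPa, so the stress path crosses the preconsolidation pressure — recompression up to σ'_p, then virgin compression beyond:
S_c = H/(1+e₀)·[C_r·log₁₀(σ'_p/σ'_0) + C_c·log₁₀(σ'_f/σ'_p)]
    = 3.1/2.3 × [0.031×log₁₀(99.4/87) + 0.19×log₁₀(121.15/99.4)]
    = 1.3478 × [0.0017939 + 0.016328] = 0.02442 m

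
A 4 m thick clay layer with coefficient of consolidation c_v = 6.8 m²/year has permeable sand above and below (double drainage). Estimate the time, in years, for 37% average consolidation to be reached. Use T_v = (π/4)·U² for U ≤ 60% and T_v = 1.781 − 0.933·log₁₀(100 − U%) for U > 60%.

Drainage path length: H_d = H/2 = 2 m (double drainage).
U ≤ 60%: T_v = (π/4)·U² = (π/4)×0.37² = 0.10752.
t = T_v·H_d²/c_v = 0.10752×2²/6.8 = 0.06325 years.

t ≈ 0.0632 years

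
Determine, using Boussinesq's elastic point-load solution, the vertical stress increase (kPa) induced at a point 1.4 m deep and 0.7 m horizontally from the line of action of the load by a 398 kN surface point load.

Δσ_z ≈ 55.5 kPa

Boussinesq vertical stress below a point load on an elastic half-space:
Δσ_z = 3P/(2πz²) · [1 + (r/z)²]^(−5/2)
r/z = 0.7/1.4 = 0.5; [1+(r/z)²]^(−5/2) = 0.57243.
Δσ_z = 3×398/(2π×1.4²) × 0.57243 = 96.955 × 0.57243 = 55.5 kPa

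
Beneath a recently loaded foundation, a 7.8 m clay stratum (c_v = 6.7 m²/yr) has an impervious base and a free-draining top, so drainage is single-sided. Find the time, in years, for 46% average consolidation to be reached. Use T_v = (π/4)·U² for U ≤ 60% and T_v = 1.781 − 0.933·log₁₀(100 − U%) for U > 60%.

t ≈ 1.51 years

Drainage path length: H_d = H = 7.8 m (single drainage).
U ≤ 60%: T_v = (π/4)·U² = (π/4)×0.46² = 0.16619.
t = T_v·H_d²/c_v = 0.16619×7.8²/6.7 = 1.509 years.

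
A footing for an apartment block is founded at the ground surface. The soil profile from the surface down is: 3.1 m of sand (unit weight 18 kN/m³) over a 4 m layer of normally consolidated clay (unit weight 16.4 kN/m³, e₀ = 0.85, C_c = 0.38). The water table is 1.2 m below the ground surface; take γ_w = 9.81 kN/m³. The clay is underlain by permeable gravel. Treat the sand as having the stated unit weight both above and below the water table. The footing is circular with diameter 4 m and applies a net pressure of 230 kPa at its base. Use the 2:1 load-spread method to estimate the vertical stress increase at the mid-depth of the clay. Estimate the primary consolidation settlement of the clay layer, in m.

Mid-depth of clay below the ground surface: z = 3.1 + 4/2 = 5.1 m.
Total vertical stress at mid-clay: σ_v = 18×3.1 + 16.4×2 = 88.6 kPa.
Pore pressure: u = 9.81×(5.1 − 1.2) = 38.259 kPa.
Initial effective stress: σ'_0 = σ_v − u = 88.6 − 38.259 = 50.341 kPa.
Stress increase at mid-clay by the 2:1 spreading method:
Δσ ≈ qD²/(D+z)² = 230×4²/(4+5.1)² = 44.439 kPa
Final effective stress: σ'_f = σ'_0 + Δσ = 50.341 + 44.439 = 94.78 kPa.
Normally consolidated clay, so the full stress increment lies on the virgin compression line:
S_c = C_c·H/(1+e₀)·log₁₀(σ'_f/σ'_0) = 0.38×4/(1+0.85)×log₁₀(94.78/50.341)
    = 0.82162 × 0.27479 = 0.2258 m

S_c ≈ 0.226 m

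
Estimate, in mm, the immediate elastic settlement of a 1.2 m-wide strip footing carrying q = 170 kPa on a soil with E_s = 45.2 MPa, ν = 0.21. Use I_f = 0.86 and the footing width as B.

S_e ≈ 3.71 mm

Immediate (elastic) settlement: S_e = q·B·(1−ν²)/E_s · I_f.
E_s = 45.2 MPa = 45200 kPa.
S_e = 170 × 1.2 × (1 − 0.21²) / 45200 × 0.86
    = 170 × 1.2 × 0.9559 / 45200 × 0.86
    = 0.00371 m = 3.71 mm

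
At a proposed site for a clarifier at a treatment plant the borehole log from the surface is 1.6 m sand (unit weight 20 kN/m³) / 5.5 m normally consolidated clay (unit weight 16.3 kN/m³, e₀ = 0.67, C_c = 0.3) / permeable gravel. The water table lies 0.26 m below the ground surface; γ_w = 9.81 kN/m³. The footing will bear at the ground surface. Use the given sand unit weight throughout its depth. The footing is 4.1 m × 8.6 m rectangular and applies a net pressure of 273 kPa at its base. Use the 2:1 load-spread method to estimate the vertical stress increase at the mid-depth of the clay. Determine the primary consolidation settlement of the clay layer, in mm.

Mid-depth of clay below the ground surface: z = 1.6 + 5.5/2 = 4.35 m.
Total vertical stress at mid-clay: σ_v = 20×1.6 + 16.3×2.75 = 76.825 kPa.
Pore pressure: u = 9.81×(4.35 − 0.26) = 40.123 kPa.
Initial effective stress: σ'_0 = σ_v − u = 76.825 − 40.123 = 36.702 kPa.
Stress increase at mid-clay by the 2:1 spreading method:
Δσ = qBL/((B+z)(L+z)) = 273×4.1×8.6/((4.1+4.35)(8.6+4.35)) = 87.967 kPa
Final effective stress: σ'_f = σ'_0 + Δσ = 36.702 + 87.967 = 124.67 kPa.
Normally consolidated clay, so the full stress increment lies on the virgin compression line:
S_c = C_c·H/(1+e₀)·log₁₀(σ'_f/σ'_0) = 0.3×5.5/(1+0.67)×log₁₀(124.67/36.702)
    = 0.98802 × 0.53107 = 0.5247 m

S_c ≈ 525 mm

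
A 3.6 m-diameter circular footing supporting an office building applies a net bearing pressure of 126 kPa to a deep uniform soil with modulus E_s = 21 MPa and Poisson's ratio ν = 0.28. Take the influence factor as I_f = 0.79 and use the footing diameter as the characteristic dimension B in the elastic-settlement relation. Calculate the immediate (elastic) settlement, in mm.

Immediate (elastic) settlement: S_e = q·B·(1−ν²)/E_s · I_f.
E_s = 21 MPa = 21000 kPa.
S_e = 126 × 3.6 × (1 − 0.28²) / 21000 × 0.79
    = 126 × 3.6 × 0.9216 / 21000 × 0.79
    = 0.01573 m = 15.73 mm

S_e ≈ 15.7 mm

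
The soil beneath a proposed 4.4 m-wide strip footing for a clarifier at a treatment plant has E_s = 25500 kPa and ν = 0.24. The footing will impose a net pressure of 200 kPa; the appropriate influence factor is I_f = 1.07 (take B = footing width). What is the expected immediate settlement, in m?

Immediate (elastic) settlement: S_e = q·B·(1−ν²)/E_s · I_f.
S_e = 200 × 4.4 × (1 − 0.24²) / 25500 × 1.07
    = 200 × 4.4 × 0.9424 / 25500 × 1.07
    = 0.0348 m

S_e ≈ 0.0348 m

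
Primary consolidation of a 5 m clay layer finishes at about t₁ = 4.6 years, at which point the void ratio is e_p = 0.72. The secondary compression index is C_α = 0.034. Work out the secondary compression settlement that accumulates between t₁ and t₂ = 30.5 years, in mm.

S_s ≈ 81.2 mm

Secondary compression: S_s = C_α·H/(1+e_p)·log₁₀(t₂/t₁)
S_s = 0.034×5/(1+0.72)×log₁₀(30.5/4.6)
    = 0.09884 × 0.8215 = 0.0812 m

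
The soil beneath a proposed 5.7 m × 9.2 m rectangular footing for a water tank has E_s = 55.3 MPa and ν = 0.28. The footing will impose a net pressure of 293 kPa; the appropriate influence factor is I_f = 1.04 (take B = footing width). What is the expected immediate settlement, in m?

Immediate (elastic) settlement: S_e = q·B·(1−ν²)/E_s · I_f.
E_s = 55.3 MPa = 55300 kPa.
S_e = 293 × 5.7 × (1 − 0.28²) / 55300 × 1.04
    = 293 × 5.7 × 0.9216 / 55300 × 1.04
    = 0.02895 m

S_e ≈ 0.0289 m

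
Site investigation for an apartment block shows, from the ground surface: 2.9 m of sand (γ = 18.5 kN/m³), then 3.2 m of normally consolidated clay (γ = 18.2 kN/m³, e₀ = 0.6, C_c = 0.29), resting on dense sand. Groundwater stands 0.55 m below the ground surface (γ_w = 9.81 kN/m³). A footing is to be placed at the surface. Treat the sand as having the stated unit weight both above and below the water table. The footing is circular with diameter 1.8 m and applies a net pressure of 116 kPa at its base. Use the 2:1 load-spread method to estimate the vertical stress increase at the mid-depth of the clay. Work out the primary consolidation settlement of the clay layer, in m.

Mid-depth of clay below the ground surface: z = 2.9 + 3.2/2 = 4.5 m.
Total vertical stress at mid-clay: σ_v = 18.5×2.9 + 18.2×1.6 = 82.77 kPa.
Pore pressure: u = 9.81×(4.5 − 0.55) = 38.75 kPa.
Initial effective stress: σ'_0 = σ_v − u = 82.77 − 38.75 = 44.02 kPa.
Stress increase at mid-clay by the 2:1 spreading method:
Δσ ≈ qD²/(D+z)² = 116×1.8²/(1.8+4.5)² = 9.4694 kPa
Final effective stress: σ'_f = σ'_0 + Δσ = 44.02 + 9.4694 = 53.489 kPa.
Normally consolidated clay, so the full stress increment lies on the virgin compression line:
S_c = C_c·H/(1+e₀)·log₁₀(σ'_f/σ'_0) = 0.29×3.2/(1+0.6)×log₁₀(53.489/44.02)
    = 0.58 × 0.084614 = 0.04908 m

S_c ≈ 0.0491 m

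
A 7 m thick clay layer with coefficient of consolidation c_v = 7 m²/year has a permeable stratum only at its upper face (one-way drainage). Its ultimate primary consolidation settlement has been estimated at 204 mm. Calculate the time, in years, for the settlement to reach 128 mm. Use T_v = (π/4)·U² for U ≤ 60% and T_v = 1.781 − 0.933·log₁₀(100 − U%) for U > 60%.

Drainage path length: H_d = H = 7 m (single drainage).
U = S(t)/S_ult = 128/204 = 0.6275.
U > 60%: T_v = 1.781 − 0.933·log₁₀(100 − 62.745) = 0.31509.
t = T_v·H_d²/c_v = 0.31509×7²/7 = 2.206 years.

t ≈ 2.21 years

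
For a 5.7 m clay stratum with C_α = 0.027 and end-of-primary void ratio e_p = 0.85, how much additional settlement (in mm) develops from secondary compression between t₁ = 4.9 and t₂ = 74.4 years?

S_s ≈ 98.3 mm

Secondary compression: S_s = C_α·H/(1+e_p)·log₁₀(t₂/t₁)
S_s = 0.027×5.7/(1+0.85)×log₁₀(74.4/4.9)
    = 0.08319 × 1.181 = 0.09828 m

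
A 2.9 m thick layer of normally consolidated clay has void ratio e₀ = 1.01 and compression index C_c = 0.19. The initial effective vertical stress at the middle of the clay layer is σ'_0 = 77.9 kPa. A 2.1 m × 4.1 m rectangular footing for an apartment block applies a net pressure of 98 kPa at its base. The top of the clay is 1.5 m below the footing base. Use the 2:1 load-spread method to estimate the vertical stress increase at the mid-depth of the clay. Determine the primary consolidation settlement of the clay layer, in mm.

Mid-depth of clay below the footing base: z = 1.5 + 2.9/2 = 2.95 m.
Stress increase at mid-clay by the 2:1 spreading method:
Δσ = qBL/((B+z)(L+z)) = 98×2.1×4.1/((2.1+2.95)(4.1+2.95)) = 23.7 kPa
Final effective stress: σ'_f = σ'_0 + Δσ = 77.9 + 23.7 = 101.6 kPa.
Normally consolidated clay, so the full stress increment lies on the virgin compression line:
S_c = C_c·H/(1+e₀)·log₁₀(σ'_f/σ'_0) = 0.19×2.9/(1+1.01)×log₁₀(101.6/77.9)
    = 0.27413 × 0.11536 = 0.03162 m

S_c ≈ 31.6 mm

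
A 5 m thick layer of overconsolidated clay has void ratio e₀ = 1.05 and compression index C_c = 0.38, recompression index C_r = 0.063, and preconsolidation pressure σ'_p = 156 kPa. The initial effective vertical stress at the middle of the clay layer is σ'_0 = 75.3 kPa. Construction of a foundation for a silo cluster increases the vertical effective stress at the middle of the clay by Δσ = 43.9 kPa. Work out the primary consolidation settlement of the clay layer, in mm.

Final effective stress: σ'_f = 75.3 + 43.9 = 119.2 kPa.
σ'_f = 119.2 ≤ σ'_p = 156 kPa, so the clay remains overconsolidated and only the recompression index applies:
S_c = C_r·H/(1+e₀)·log₁₀(σ'_f/σ'_0) = 0.063×5/2.05×log₁₀(119.2/75.3)
    = 0.15366 × 0.19948 = 0.03065 m

S_c ≈ 30.7 mm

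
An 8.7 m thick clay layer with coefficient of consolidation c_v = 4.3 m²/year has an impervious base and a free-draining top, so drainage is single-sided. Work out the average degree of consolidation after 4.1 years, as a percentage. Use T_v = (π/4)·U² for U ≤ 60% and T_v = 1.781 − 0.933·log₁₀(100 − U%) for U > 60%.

U ≈ 54.5 %

Drainage path length: H_d = H = 8.7 m (single drainage).
T_v = c_v·t/H_d² = 4.3×4.1/8.7² = 0.23292.
T_v = 0.23292 corresponds to the U ≤ 60% branch:
U = √(4T_v/π) = 0.5446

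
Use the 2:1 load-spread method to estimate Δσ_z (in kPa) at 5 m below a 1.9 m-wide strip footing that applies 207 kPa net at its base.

Δσ_z ≈ 57 kPa

By the 2:1 method the load spreads at 1 horizontal : 2 vertical, so at depth z the loaded area has grown by z in each plan dimension:
Δσ = qB/(B+z) = 207×1.9/(1.9+5) = 57 kPa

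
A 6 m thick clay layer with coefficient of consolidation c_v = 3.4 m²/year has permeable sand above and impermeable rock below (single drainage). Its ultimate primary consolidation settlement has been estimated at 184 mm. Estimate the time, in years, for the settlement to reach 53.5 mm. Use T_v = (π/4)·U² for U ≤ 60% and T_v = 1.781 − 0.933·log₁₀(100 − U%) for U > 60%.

Drainage path length: H_d = H = 6 m (single drainage).
U = S(t)/S_ult = 53.5/184 = 0.2908.
U ≤ 60%: T_v = (π/4)·U² = (π/4)×0.29076² = 0.066399.
t = T_v·H_d²/c_v = 0.066399×6²/3.4 = 0.703 years.

t ≈ 0.703 years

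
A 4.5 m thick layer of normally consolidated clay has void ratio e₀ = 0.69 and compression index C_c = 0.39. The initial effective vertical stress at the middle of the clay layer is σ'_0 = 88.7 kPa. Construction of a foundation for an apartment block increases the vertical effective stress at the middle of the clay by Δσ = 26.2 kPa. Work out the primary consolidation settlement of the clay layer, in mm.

Final effective stress: σ'_f = σ'_0 + Δσ = 88.7 + 26.2 = 114.9 kPa.
Normally consolidated clay, so the full stress increment lies on the virgin compression line:
S_c = C_c·H/(1+e₀)·log₁₀(σ'_f/σ'_0) = 0.39×4.5/(1+0.69)×log₁₀(114.9/88.7)
    = 1.0385 × 0.1124 = 0.1167 m

S_c ≈ 117 mm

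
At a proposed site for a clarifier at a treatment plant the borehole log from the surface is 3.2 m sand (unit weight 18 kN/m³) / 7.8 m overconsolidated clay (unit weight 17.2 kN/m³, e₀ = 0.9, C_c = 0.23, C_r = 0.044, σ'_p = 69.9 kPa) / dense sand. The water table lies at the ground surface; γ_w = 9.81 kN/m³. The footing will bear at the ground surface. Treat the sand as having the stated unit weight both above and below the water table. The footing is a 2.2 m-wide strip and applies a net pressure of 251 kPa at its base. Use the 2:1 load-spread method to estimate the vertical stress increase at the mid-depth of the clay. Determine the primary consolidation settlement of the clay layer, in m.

Mid-depth of clay below the ground surface: z = 3.2 + 7.8/2 = 7.1 m.
Total vertical stress at mid-clay: σ_v = 18×3.2 + 17.2×3.9 = 124.68 kPa.
Pore pressure: u = 9.81×(7.1 − 0) = 69.651 kPa.
Initial effective stress: σ'_0 = σ_v − u = 124.68 − 69.651 = 55.029 kPa.
Stress increase at mid-clay by the 2:1 spreading method:
Δσ = qB/(B+z) = 251×2.2/(2.2+7.1) = 59.376 kPa
Final effective stress: σ'_f = 55.029 + 59.376 = 114.41 kPa.
σ'_f = 114.41 > σ'_p = 69.9 kPa, so the stress path crosses the preconsolidation pressure — recompression up to σ'_p, then virgin compression beyond:
S_c = H/(1+e₀)·[C_r·log₁₀(σ'_p/σ'_0) + C_c·log₁₀(σ'_f/σ'_p)]
    = 7.8/1.9 × [0.044×log₁₀(69.9/55.029) + 0.23×log₁₀(114.41/69.9)]
    = 4.1053 × [0.004571 + 0.049217] = 0.2208 m

S_c ≈ 0.221 m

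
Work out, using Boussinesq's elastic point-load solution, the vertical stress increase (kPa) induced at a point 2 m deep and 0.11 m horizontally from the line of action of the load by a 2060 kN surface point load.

Δσ_z ≈ 244 kPa

Boussinesq vertical stress below a point load on an elastic half-space:
Δσ_z = 3P/(2πz²) · [1 + (r/z)²]^(−5/2)
r/z = 0.11/2 = 0.055; [1+(r/z)²]^(−5/2) = 0.99248.
Δσ_z = 3×2060/(2π×2²) × 0.99248 = 245.89 × 0.99248 = 244 kPa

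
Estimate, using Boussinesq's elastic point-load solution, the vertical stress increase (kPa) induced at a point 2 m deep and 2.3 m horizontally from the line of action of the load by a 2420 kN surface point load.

Δσ_z ≈ 35.1 kPa

Boussinesq vertical stress below a point load on an elastic half-space:
Δσ_z = 3P/(2πz²) · [1 + (r/z)²]^(−5/2)
r/z = 2.3/2 = 1.15; [1+(r/z)²]^(−5/2) = 0.12165.
Δσ_z = 3×2420/(2π×2²) × 0.12165 = 288.87 × 0.12165 = 35.14 kPa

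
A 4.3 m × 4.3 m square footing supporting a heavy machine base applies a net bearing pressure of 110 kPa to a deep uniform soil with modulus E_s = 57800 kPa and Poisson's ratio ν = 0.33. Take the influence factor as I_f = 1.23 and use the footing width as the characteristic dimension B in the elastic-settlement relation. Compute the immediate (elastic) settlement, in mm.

S_e ≈ 8.97 mm

Immediate (elastic) settlement: S_e = q·B·(1−ν²)/E_s · I_f.
S_e = 110 × 4.3 × (1 − 0.33²) / 57800 × 1.23
    = 110 × 4.3 × 0.8911 / 57800 × 1.23
    = 0.008969 m = 8.969 mm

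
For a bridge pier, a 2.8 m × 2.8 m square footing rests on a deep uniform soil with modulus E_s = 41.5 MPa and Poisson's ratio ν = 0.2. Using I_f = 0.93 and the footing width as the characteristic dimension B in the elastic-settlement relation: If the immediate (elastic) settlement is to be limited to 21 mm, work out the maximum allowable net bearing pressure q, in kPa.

E_s = 41.5 MPa = 41500 kPa.
S_e = q·B·(1−ν²)/E_s · I_f  ⇒  q = S_e·E_s / (B·(1−ν²)·I_f).
q = 0.021 × 41500 / (2.8 × 0.96 × 0.93) = 348.6 kPa

q ≈ 349 kPa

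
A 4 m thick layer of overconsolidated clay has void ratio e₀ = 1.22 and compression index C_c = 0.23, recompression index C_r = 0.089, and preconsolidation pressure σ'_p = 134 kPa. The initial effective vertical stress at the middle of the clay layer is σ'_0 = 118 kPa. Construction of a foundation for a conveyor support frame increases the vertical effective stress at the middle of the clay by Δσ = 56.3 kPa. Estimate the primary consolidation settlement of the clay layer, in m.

Final effective stress: σ'_f = 118 + 56.3 = 174.3 kPa.
σ'_f = 174.3 > σ'_p = 134 kPa, so the stress path crosses the preconsolidation pressure — recompression up to σ'_p, then virgin compression beyond:
S_c = H/(1+e₀)·[C_r·log₁₀(σ'_p/σ'_0) + C_c·log₁₀(σ'_f/σ'_p)]
    = 4/2.22 × [0.089×log₁₀(134/118) + 0.23×log₁₀(174.3/134)]
    = 1.8018 × [0.0049148 + 0.026264] = 0.05618 m

S_c ≈ 0.0562 m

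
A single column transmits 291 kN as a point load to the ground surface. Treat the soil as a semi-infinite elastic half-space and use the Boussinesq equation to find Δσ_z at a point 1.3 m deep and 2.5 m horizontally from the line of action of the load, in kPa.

Boussinesq vertical stress below a point load on an elastic half-space:
Δσ_z = 3P/(2πz²) · [1 + (r/z)²]^(−5/2)
r/z = 2.5/1.3 = 1.9231; [1+(r/z)²]^(−5/2) = 0.020901.
Δσ_z = 3×291/(2π×1.3²) × 0.020901 = 82.214 × 0.020901 = 1.718 kPa

Δσ_z ≈ 1.72 kPa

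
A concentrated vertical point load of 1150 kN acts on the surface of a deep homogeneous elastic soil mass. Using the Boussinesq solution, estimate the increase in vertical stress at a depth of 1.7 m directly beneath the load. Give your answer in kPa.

Δσ_z ≈ 190 kPa

Boussinesq vertical stress below a point load on an elastic half-space:
Δσ_z = 3P/(2πz²) · [1 + (r/z)²]^(−5/2)
r/z = 0/1.7 = 0; [1+(r/z)²]^(−5/2) = 1.
Δσ_z = 3×1150/(2π×1.7²) × 1 = 189.99 × 1 = 190 kPa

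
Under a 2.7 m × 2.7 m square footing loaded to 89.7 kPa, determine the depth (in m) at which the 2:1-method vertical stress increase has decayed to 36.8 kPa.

z ≈ 1.52 m

2:1 spreading — at depth z the loaded area has grown by z in each plan dimension:
qB²/(B+z)² = Δσ_z ⇒ z = B(√(q/Δσ_z) − 1) = 2.7×(√(89.7/36.8) − 1) = 1.515 m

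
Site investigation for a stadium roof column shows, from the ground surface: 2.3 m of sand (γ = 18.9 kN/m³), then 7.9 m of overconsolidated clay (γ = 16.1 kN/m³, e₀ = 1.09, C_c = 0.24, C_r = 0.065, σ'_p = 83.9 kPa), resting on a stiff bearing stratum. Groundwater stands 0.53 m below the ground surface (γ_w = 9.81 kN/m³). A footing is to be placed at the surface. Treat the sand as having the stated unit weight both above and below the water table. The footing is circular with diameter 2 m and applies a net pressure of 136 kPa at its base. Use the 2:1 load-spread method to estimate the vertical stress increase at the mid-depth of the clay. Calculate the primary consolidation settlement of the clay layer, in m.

S_c ≈ 0.0156 m

Mid-depth of clay below the ground surface: z = 2.3 + 7.9/2 = 6.25 m.
Total vertical stress at mid-clay: σ_v = 18.9×2.3 + 16.1×3.95 = 107.06 kPa.
Pore pressure: u = 9.81×(6.25 − 0.53) = 56.113 kPa.
Initial effective stress: σ'_0 = σ_v − u = 107.06 − 56.113 = 50.947 kPa.
Stress increase at mid-clay by the 2:1 spreading method:
Δσ ≈ qD²/(D+z)² = 136×2²/(2+6.25)² = 7.9927 kPa
Final effective stress: σ'_f = 50.947 + 7.9927 = 58.94 kPa.
σ'_f = 58.94 ≤ σ'_p = 83.9 kPa, so the clay remains overconsolidated and only the recompression index applies:
S_c = C_r·H/(1+e₀)·log₁₀(σ'_f/σ'_0) = 0.065×7.9/2.09×log₁₀(58.94/50.947)
    = 0.24569 × 0.063292 = 0.01555 m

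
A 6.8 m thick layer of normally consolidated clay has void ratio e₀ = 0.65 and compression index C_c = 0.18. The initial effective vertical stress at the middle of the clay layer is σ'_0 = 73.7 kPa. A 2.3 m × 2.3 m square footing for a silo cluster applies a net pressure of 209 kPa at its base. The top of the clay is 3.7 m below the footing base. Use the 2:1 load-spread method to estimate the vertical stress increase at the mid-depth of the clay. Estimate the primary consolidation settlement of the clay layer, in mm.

S_c ≈ 50.5 mm

Mid-depth of clay below the footing base: z = 3.7 + 6.8/2 = 7.1 m.
Stress increase at mid-clay by the 2:1 spreading method:
Δσ = qBL/((B+z)(L+z)) = 209×2.3×2.3/((2.3+7.1)(2.3+7.1)) = 12.513 kPa
Final effective stress: σ'_f = σ'_0 + Δσ = 73.7 + 12.513 = 86.213 kPa.
Normally consolidated clay, so the full stress increment lies on the virgin compression line:
S_c = C_c·H/(1+e₀)·log₁₀(σ'_f/σ'_0) = 0.18×6.8/(1+0.65)×log₁₀(86.213/73.7)
    = 0.74182 × 0.068105 = 0.05052 m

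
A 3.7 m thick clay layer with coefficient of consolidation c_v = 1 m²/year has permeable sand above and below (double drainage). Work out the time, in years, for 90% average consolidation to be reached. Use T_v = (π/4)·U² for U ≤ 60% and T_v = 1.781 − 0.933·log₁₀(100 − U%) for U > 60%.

t ≈ 2.9 years

Drainage path length: H_d = H/2 = 1.85 m (double drainage).
U > 60%: T_v = 1.781 − 0.933·log₁₀(100 − 90) = 0.848.
t = T_v·H_d²/c_v = 0.848×1.85²/1 = 2.902 years.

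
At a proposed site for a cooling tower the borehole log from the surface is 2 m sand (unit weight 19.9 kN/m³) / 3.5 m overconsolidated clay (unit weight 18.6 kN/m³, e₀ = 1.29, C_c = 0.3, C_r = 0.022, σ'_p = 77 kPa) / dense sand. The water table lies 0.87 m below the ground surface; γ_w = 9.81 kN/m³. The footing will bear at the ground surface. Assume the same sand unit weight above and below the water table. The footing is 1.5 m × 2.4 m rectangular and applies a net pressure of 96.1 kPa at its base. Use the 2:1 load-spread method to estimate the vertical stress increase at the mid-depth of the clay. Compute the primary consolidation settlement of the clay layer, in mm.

S_c ≈ 3.18 mm

Mid-depth of clay below the ground surface: z = 2 + 3.5/2 = 3.75 m.
Total vertical stress at mid-clay: σ_v = 19.9×2 + 18.6×1.75 = 72.35 kPa.
Pore pressure: u = 9.81×(3.75 − 0.87) = 28.253 kPa.
Initial effective stress: σ'_0 = σ_v − u = 72.35 − 28.253 = 44.097 kPa.
Stress increase at mid-clay by the 2:1 spreading method:
Δσ = qBL/((B+z)(L+z)) = 96.1×1.5×2.4/((1.5+3.75)(2.4+3.75)) = 10.715 kPa
Final effective stress: σ'_f = 44.097 + 10.715 = 54.812 kPa.
σ'_f = 54.812 ≤ σ'_p = 77 kPa, so the clay remains overconsolidated and only the recompression index applies:
S_c = C_r·H/(1+e₀)·log₁₀(σ'_f/σ'_0) = 0.022×3.5/2.29×log₁₀(54.812/44.097)
    = 0.033625 × 0.094467 = 0.003176 m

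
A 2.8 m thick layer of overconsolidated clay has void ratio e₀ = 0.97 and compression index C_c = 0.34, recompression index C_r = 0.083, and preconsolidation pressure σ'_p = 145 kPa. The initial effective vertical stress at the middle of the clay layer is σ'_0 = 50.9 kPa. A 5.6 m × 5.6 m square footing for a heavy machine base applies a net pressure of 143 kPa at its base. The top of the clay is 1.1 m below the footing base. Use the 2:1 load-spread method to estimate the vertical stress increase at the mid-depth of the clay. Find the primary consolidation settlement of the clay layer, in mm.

S_c ≈ 43.6 mm

Mid-depth of clay below the footing base: z = 1.1 + 2.8/2 = 2.5 m.
Stress increase at mid-clay by the 2:1 spreading method:
Δσ = qBL/((B+z)(L+z)) = 143×5.6×5.6/((5.6+2.5)(5.6+2.5)) = 68.351 kPa
Final effective stress: σ'_f = 50.9 + 68.351 = 119.25 kPa.
σ'_f = 119.25 ≤ σ'_p = 145 kPa, so the clay remains overconsolidated and only the recompression index applies:
S_c = C_r·H/(1+e₀)·log₁₀(σ'_f/σ'_0) = 0.083×2.8/1.97×log₁₀(119.25/50.9)
    = 0.11797 × 0.36974 = 0.04362 m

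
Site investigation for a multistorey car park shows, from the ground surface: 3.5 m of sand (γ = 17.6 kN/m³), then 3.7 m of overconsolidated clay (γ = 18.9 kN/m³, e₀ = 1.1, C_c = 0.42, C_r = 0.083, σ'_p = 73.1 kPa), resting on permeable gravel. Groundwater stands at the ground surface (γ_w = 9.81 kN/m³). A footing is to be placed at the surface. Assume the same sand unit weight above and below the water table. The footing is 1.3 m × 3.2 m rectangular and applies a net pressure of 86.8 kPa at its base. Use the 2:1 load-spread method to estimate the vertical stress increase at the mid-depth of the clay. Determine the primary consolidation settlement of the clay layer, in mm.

S_c ≈ 8.55 mm

Mid-depth of clay below the ground surface: z = 3.5 + 3.7/2 = 5.35 m.
Total vertical stress at mid-clay: σ_v = 17.6×3.5 + 18.9×1.85 = 96.565 kPa.
Pore pressure: u = 9.81×(5.35 − 0) = 52.483 kPa.
Initial effective stress: σ'_0 = σ_v − u = 96.565 − 52.483 = 44.082 kPa.
Stress increase at mid-clay by the 2:1 spreading method:
Δσ = qBL/((B+z)(L+z)) = 86.8×1.3×3.2/((1.3+5.35)(3.2+5.35)) = 6.3508 kPa
Final effective stress: σ'_f = 44.082 + 6.3508 = 50.433 kPa.
σ'_f = 50.433 ≤ σ'_p = 73.1 kPa, so the clay remains overconsolidated and only the recompression index applies:
S_c = C_r·H/(1+e₀)·log₁₀(σ'_f/σ'_0) = 0.083×3.7/2.1×log₁₀(50.433/44.082)
    = 0.14624 × 0.058454 = 0.008548 m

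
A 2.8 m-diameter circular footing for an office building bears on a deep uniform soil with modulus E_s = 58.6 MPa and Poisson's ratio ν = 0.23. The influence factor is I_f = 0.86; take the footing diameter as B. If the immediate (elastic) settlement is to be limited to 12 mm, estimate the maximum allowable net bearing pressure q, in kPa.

E_s = 58.6 MPa = 58600 kPa.
S_e = q·B·(1−ν²)/E_s · I_f  ⇒  q = S_e·E_s / (B·(1−ν²)·I_f).
q = 0.012 × 58600 / (2.8 × 0.9471 × 0.86) = 308.3 kPa

q ≈ 308 kPa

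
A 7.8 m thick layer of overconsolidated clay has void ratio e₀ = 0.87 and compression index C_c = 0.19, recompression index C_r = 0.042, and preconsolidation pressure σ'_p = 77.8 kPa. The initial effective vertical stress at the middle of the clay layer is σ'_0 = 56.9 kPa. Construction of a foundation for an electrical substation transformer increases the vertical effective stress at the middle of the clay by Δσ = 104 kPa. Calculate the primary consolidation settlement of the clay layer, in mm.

Final effective stress: σ'_f = 56.9 + 104 = 160.9 kPa.
σ'_f = 160.9 > σ'_p = 77.8 kPa, so the stress path crosses the preconsolidation pressure — recompression up to σ'_p, then virgin compression beyond:
S_c = H/(1+e₀)·[C_r·log₁₀(σ'_p/σ'_0) + C_c·log₁₀(σ'_f/σ'_p)]
    = 7.8/1.87 × [0.042×log₁₀(77.8/56.9) + 0.19×log₁₀(160.9/77.8)]
    = 4.1711 × [0.0057064 + 0.05996] = 0.2739 m

S_c ≈ 274 mm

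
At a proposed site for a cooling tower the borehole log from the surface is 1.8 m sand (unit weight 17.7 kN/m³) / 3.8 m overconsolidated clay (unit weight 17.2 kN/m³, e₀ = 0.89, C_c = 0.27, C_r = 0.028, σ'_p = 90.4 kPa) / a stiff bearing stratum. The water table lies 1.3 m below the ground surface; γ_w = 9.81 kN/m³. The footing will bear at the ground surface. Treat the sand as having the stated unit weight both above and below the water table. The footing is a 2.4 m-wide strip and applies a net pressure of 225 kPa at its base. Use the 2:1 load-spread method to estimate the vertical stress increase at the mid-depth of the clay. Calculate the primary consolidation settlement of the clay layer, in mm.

Mid-depth of clay below the ground surface: z = 1.8 + 3.8/2 = 3.7 m.
Total vertical stress at mid-clay: σ_v = 17.7×1.8 + 17.2×1.9 = 64.54 kPa.
Pore pressure: u = 9.81×(3.7 − 1.3) = 23.544 kPa.
Initial effective stress: σ'_0 = σ_v − u = 64.54 − 23.544 = 40.996 kPa.
Stress increase at mid-clay by the 2:1 spreading method:
Δσ = qB/(B+z) = 225×2.4/(2.4+3.7) = 88.525 kPa
Final effective stress: σ'_f = 40.996 + 88.525 = 129.52 kPa.
σ'_f = 129.52 > σ'_p = 90.4 kPa, so the stress path crosses the preconsolidation pressure — recompression up to σ'_p, then virgin compression beyond:
S_c = H/(1+e₀)·[C_r·log₁₀(σ'_p/σ'_0) + C_c·log₁₀(σ'_f/σ'_p)]
    = 3.8/1.89 × [0.028×log₁₀(90.4/40.996) + 0.27×log₁₀(129.52/90.4)]
    = 2.0106 × [0.009616 + 0.042165] = 0.1041 m

S_c ≈ 104 mm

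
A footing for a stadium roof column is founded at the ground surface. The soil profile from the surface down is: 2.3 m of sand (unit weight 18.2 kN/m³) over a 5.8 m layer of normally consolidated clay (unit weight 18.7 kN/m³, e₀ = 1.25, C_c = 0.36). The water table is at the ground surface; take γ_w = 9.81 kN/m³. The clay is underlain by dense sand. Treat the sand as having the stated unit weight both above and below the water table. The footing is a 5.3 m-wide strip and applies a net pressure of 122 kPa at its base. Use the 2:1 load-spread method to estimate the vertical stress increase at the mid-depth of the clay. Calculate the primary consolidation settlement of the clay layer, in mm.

Mid-depth of clay below the ground surface: z = 2.3 + 5.8/2 = 5.2 m.
Total vertical stress at mid-clay: σ_v = 18.2×2.3 + 18.7×2.9 = 96.09 kPa.
Pore pressure: u = 9.81×(5.2 − 0) = 51.012 kPa.
Initial effective stress: σ'_0 = σ_v − u = 96.09 − 51.012 = 45.078 kPa.
Stress increase at mid-clay by the 2:1 spreading method:
Δσ = qB/(B+z) = 122×5.3/(5.3+5.2) = 61.581 kPa
Final effective stress: σ'_f = σ'_0 + Δσ = 45.078 + 61.581 = 106.66 kPa.
Normally consolidated clay, so the full stress increment lies on the virgin compression line:
S_c = C_c·H/(1+e₀)·log₁₀(σ'_f/σ'_0) = 0.36×5.8/(1+1.25)×log₁₀(106.66/45.078)
    = 0.928 × 0.37404 = 0.3471 m

S_c ≈ 347 mm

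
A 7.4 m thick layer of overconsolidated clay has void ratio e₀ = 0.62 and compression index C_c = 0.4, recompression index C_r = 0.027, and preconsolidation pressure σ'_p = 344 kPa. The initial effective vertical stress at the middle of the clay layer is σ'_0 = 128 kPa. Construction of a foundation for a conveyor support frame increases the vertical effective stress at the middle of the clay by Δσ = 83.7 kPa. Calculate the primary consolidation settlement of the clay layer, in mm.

Final effective stress: σ'_f = 128 + 83.7 = 211.7 kPa.
σ'_f = 211.7 ≤ σ'_p = 344 kPa, so the clay remains overconsolidated and only the recompression index applies:
S_c = C_r·H/(1+e₀)·log₁₀(σ'_f/σ'_0) = 0.027×7.4/1.62×log₁₀(211.7/128)
    = 0.12333 × 0.21851 = 0.02695 m

S_c ≈ 26.9 mm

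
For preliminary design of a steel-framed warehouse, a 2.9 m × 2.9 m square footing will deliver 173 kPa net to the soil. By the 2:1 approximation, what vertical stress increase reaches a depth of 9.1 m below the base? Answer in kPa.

By the 2:1 method the load spreads at 1 horizontal : 2 vertical, so at depth z the loaded area has grown by z in each plan dimension:
Δσ = qBL/((B+z)(L+z)) = 173×2.9×2.9/((2.9+9.1)(2.9+9.1)) = 10.104 kPa

Δσ_z ≈ 10.1 kPa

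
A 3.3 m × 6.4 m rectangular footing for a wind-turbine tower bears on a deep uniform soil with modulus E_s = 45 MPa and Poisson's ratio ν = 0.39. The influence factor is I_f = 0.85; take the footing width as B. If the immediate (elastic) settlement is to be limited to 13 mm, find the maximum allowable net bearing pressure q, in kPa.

E_s = 45 MPa = 45000 kPa.
S_e = q·B·(1−ν²)/E_s · I_f  ⇒  q = S_e·E_s / (B·(1−ν²)·I_f).
q = 0.013 × 45000 / (3.3 × 0.8479 × 0.85) = 246 kPa

q ≈ 246 kPa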